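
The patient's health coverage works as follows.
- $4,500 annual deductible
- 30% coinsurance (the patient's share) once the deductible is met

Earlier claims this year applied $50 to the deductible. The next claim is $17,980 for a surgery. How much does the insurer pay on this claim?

$50 of the $4,500 deductible is already met, leaving $4,450.
That leaves $17,980 − $4,450 = $13,530 for coinsurance.
30% of $13,530 = $4,059 falls to the patient.
So the patient owes $4,450 + $4,059 = $8,509.
The plan picks up $17,980 − $8,509 = $9,471.

$9,471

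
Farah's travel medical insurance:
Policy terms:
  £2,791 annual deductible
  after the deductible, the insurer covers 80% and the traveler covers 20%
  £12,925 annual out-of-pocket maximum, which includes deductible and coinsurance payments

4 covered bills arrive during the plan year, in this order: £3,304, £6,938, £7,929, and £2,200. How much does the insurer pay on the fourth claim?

£1,760

Claim 1 (£3,304): deductible takes £2,791, £513 remains; 20% of £513 = £102.60. Traveler owes £2,893.60 (running OOP £2,893.60). Plan pays £3,304 − £2,893.60 = £410.40.
Claim 2 (£6,938): deductible met; 20% of £6,938 = £1,387.60. Cost to traveler: £1,387.60. OOP to date £4,281.20. Insurer: £6,938 − £1,387.60 = £5,550.40.
Claim 3 (£7,929): deductible already satisfied, so traveler's share is 20% × £7,929 = £1,585.80. Cost to traveler: £1,585.80. OOP to date £5,867. Insurer: £7,929 − £1,585.80 = £6,343.20.
Claim 4 (£2,200): deductible met; 20% of £2,200 = £440. Traveler pays £440; OOP now £6,307. Insurer: £2,200 − £440 = £1,760.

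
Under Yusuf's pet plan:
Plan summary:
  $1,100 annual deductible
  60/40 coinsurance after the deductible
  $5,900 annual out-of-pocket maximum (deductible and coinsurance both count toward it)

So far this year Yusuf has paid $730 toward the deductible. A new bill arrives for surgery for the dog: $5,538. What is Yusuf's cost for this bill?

$730 of the $1,100 deductible is already met, leaving $370.
After the $370 deductible portion, $5,538 − $370 = $5,168 is subject to coinsurance.
Owner's 40% share of $5,168 is $2,067.20.
That puts the owner's cost at $370 + $2,067.20 = $2,437.20 before any cap.
Total out-of-pocket so far would be $730 + $2,437.20 = $3,167.20, below the $5,900 cap — no reduction.

$2,437.20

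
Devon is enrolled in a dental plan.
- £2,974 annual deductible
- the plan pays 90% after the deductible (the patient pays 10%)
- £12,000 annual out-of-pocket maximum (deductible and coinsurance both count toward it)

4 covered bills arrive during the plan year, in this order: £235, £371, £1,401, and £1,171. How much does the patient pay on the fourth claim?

Claim 1 (£235): entire amount goes to the deductible. Cost to patient: £235. OOP to date £235.
Claim 2 (£371): all of it applies to the deductible. Cost to patient: £371. OOP to date £606.
Claim 3 (£1,401): fully absorbed by the deductible. Cost to patient: £1,401. OOP to date £2,007.
Claim 4 (£1,171): deductible takes £967, £204 remains; patient's 10% is £20.40. Cost to patient: £987.40. OOP to date £2,994.40.

£987.40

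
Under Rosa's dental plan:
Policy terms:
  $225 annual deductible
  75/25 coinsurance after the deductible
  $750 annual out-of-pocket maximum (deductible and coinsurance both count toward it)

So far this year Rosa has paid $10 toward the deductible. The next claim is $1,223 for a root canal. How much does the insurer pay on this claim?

$756

Deductible still to meet: $225 − $10 = $215.
The remaining $1,008 (= $1,223 − $215) moves to coinsurance.
Patient's 25% share of $1,008 is $252.
Patient responsibility before any cap: $215 + $252 = $467.
Year-to-date out-of-pocket becomes $10 + $467 = $477, still under the $750 maximum, so no cap applies.
The insurer covers the remainder: $1,223 − $467 = $756.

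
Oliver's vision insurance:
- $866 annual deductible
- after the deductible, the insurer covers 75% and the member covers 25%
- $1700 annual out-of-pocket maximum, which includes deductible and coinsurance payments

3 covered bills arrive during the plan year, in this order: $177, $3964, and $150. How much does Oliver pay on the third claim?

$15.25

#1 ($177): entire amount goes to the deductible. Member pays $177; OOP now $177.
#2 ($3964): deductible takes $689, $3275 remains; member's 25% is $818.75. Member owes $1507.75 (running OOP $1684.75).
#3 ($150): deductible already satisfied, so member's share is 25% × $150 = $37.50. Adding that to $1684.75 gives $1722.25, past the $1700 cap; member pays only $1700 − $1684.75 = $15.25.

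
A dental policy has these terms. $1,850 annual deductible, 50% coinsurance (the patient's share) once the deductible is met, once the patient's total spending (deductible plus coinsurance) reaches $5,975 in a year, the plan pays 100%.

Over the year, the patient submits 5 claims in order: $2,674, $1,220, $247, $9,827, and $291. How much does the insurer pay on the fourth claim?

Claim 1 ($2,674): $1,850 finishes the deductible; $824 goes to coinsurance; patient's 50% is $412. Cost to patient: $2,262. OOP to date $2,262. Plan pays $2,674 − $2,262 = $412.
Claim 2 ($1,220): deductible already satisfied, so patient's share is 50% × $1,220 = $610. Cost to patient: $610. OOP to date $2,872. Plan pays $1,220 − $610 = $610.
Claim 3 ($247): deductible already satisfied, so patient's share is 50% × $247 = $123.50. Patient owes $123.50 (running OOP $2,995.50). Insurer: $247 − $123.50 = $123.50.
Claim 4 ($9,827): deductible already satisfied, so patient's share is 50% × $9,827 = $4,913.50. That would push OOP to $7,909, over the $5,975 cap, so patient pays $5,975 − $2,995.50 = $2,979.50. Insurer: $9,827 − $2,979.50 = $6,847.50.

$6,847.50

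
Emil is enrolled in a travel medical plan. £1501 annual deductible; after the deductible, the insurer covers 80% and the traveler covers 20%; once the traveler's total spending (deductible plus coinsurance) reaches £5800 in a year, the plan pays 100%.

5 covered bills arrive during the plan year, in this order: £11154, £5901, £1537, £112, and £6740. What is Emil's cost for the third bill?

Claim 1 — £11154: £1501 finishes the deductible; £9653 goes to coinsurance; coinsurance £9653 × 20% = £1930.60. Traveler pays £3431.60; OOP now £3431.60.
Claim 2 — £5901: deductible met; 20% of £5901 = £1180.20. Cost to traveler: £1180.20. OOP to date £4611.80.
Claim 3 — £1537: 20% coinsurance on £1537 = £307.40. Traveler owes £307.40 (running OOP £4919.20).

£307.40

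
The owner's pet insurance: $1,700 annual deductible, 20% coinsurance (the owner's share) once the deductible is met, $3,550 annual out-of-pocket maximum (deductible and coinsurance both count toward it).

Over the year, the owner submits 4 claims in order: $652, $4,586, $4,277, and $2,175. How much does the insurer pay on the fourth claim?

$1,888

Claim 1 — $652: entire amount goes to the deductible. Cost to owner: $652. OOP to date $652. Insurer: $652 − $652 = $0.
Claim 2 — $4,586: $1,048 to deductible, leaving $3,538; owner's 20% is $707.60. Owner pays $1,755.60; OOP now $2,407.60. Plan pays $4,586 − $1,755.60 = $2,830.40.
Claim 3 — $4,277: 20% coinsurance on $4,277 = $855.40. Owner pays $855.40; OOP now $3,263. Insurer: $4,277 − $855.40 = $3,421.60.
Claim 4 — $2,175: deductible already satisfied, so owner's share is 20% × $2,175 = $435. Adding that to $3,263 gives $3,698, past the $3,550 cap; owner pays only $3,550 − $3,263 = $287. Plan pays $2,175 − $287 = $1,888.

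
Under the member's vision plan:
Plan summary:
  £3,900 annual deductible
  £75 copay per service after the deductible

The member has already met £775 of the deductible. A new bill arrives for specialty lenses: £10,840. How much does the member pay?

£3,200

Remaining deductible: £3,900 − £775 = £3,125.
The remaining £7,715 (= £10,840 − £3,125) moves to the copay.
Copay on this service: £75.
That puts the member's cost at £3,125 + £75 = £3,200.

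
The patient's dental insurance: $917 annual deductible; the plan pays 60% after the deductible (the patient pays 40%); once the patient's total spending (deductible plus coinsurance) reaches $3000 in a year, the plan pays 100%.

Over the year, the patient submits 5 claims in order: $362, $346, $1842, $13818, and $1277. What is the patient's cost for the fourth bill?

Claim 1 — $362: all of it applies to the deductible. Patient pays $362; OOP now $362.
Claim 2 — $346: fully absorbed by the deductible. Patient pays $346; OOP now $708.
Claim 3 — $1842: $209 to deductible, leaving $1633; 40% of $1633 = $653.20. Cost to patient: $862.20. OOP to date $1570.20.
Claim 4 — $13818: deductible met; 40% of $13818 = $5527.20. OOP would hit $7097.40 > $3000, so the cap limits the patient to $3000 − $1570.20 = $1429.80.

$1429.80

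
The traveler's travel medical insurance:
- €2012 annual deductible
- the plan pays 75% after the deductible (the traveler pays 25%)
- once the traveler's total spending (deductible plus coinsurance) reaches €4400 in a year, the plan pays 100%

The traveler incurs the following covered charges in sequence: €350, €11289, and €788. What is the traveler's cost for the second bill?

Claim 1 — €350: entire amount goes to the deductible. Traveler pays €350; OOP now €350.
Claim 2 — €11289: deductible takes €1662, €9627 remains; 25% of €9627 = €2406.75. Together that's €1662 + €2406.75 = €4068.75. That would push OOP to €4418.75, over the €4400 cap, so traveler pays €4400 − €350 = €4050.

€4050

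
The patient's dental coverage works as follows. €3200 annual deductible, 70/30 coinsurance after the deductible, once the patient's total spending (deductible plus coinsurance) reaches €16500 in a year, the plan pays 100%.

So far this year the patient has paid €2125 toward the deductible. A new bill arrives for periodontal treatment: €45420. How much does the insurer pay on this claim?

€31045

Deductible still to meet: €3200 − €2125 = €1075.
After the €1075 deductible portion, €45420 − €1075 = €44345 is subject to coinsurance.
Coinsurance: €44345 × 30% = €13303.50.
That puts the patient's cost at €1075 + €13303.50 = €14378.50 before any cap.
Adding €14378.50 to the €2125 already spent would give €16503.50, which exceeds the €16500 cap; the patient pays just €16500 − €2125 = €14375.
Insurer pays the balance: €45420 − €14375 = €31045.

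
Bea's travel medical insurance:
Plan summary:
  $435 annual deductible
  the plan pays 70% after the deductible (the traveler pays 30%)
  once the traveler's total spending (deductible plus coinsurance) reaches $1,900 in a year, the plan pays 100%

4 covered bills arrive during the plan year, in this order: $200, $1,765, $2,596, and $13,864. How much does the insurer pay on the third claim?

Bill 1, $200: all of it applies to the deductible. Traveler pays $200; OOP now $200. Insurer: $200 − $200 = $0.
Bill 2, $1,765: deductible takes $235, $1,530 remains; traveler's 30% is $459. Cost to traveler: $694. OOP to date $894. Insurer: $1,765 − $694 = $1,071.
Bill 3, $2,596: deductible met; 30% of $2,596 = $778.80. Traveler pays $778.80; OOP now $1,672.80. Insurer: $2,596 − $778.80 = $1,817.20.

$1,817.20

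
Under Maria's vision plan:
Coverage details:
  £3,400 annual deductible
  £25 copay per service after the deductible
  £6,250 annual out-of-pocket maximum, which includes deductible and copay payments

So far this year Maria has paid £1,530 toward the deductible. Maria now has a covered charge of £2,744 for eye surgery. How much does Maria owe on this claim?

Deductible still to meet: £3,400 − £1,530 = £1,870.
After the £1,870 deductible portion, £2,744 − £1,870 = £874 is subject to the copay.
Copay on this service: £25.
So the member owes £1,870 + £25 = £1,895 before any cap.
Total out-of-pocket so far would be £1,530 + £1,895 = £3,425, below the £6,250 cap — no reduction.

£1,895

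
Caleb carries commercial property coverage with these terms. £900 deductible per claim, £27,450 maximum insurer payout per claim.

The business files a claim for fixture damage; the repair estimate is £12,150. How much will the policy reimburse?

£11,250

After the deductible, £12,150 − £900 = £11,250 remains.
That's under the £27,450 cap, so the insurer reimburses the full £11,250.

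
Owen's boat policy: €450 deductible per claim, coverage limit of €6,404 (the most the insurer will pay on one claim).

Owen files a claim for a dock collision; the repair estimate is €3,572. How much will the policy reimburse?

€3,122

Subtract the deductible: €3,572 − €450 = €3,122.
€3,122 ≤ €6,404, so the limit doesn't bind; insurer pays €3,122.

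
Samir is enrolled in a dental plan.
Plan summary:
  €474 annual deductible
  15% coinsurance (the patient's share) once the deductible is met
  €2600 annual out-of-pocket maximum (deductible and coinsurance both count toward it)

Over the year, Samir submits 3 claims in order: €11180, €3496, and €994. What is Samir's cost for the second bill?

#1 (€11180): €474 finishes the deductible; €10706 goes to coinsurance; patient's 15% is €1605.90. Patient owes €2079.90 (running OOP €2079.90).
#2 (€3496): deductible already satisfied, so patient's share is 15% × €3496 = €524.40. Adding that to €2079.90 gives €2604.30, past the €2600 cap; patient pays only €2600 − €2079.90 = €520.10.

€520.10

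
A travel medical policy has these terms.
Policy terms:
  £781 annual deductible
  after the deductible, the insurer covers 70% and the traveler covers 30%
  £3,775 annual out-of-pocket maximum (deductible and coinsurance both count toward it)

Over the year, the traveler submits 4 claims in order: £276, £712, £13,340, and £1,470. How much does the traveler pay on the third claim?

Claim 1 (£276): fully absorbed by the deductible. Traveler owes £276 (running OOP £276).
Claim 2 (£712): deductible takes £505, £207 remains; coinsurance £207 × 30% = £62.10. Traveler owes £567.10 (running OOP £843.10).
Claim 3 (£13,340): 30% coinsurance on £13,340 = £4,002. Adding that to £843.10 gives £4,845.10, past the £3,775 cap; traveler pays only £3,775 − £843.10 = £2,931.90.

£2,931.90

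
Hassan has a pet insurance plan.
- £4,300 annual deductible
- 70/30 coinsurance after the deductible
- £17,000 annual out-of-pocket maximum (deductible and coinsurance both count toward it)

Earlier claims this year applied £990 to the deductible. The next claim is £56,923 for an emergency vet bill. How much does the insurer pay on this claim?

£40,913

£990 of the £4,300 deductible is already met, leaving £3,310.
After the £3,310 deductible portion, £56,923 − £3,310 = £53,613 is subject to coinsurance.
Owner's 30% share of £53,613 is £16,083.90.
That puts the owner's cost at £3,310 + £16,083.90 = £19,393.90 before any cap.
That would bring total out-of-pocket to £20,383.90, past the £17,000 cap. The owner is capped at £17,000 − £990 = £16,010 on this claim.
The plan picks up £56,923 − £16,010 = £40,913.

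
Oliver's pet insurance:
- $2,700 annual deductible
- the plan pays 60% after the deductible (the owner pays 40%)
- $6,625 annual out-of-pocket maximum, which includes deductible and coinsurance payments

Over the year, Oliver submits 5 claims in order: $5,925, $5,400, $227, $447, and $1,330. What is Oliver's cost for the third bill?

Claim 1 — $5,925: $2,700 finishes the deductible; $3,225 goes to coinsurance; coinsurance $3,225 × 40% = $1,290. Cost to owner: $3,990. OOP to date $3,990.
Claim 2 — $5,400: 40% coinsurance on $5,400 = $2,160. Cost to owner: $2,160. OOP to date $6,150.
Claim 3 — $227: deductible already satisfied, so owner's share is 40% × $227 = $90.80. Owner owes $90.80 (running OOP $6,240.80).

$90.80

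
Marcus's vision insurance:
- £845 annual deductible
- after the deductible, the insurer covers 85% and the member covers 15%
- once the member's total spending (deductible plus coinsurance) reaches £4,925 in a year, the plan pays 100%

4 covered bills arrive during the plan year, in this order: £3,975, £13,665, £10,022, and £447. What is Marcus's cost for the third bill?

#1 (£3,975): £845 finishes the deductible; £3,130 goes to coinsurance; coinsurance £3,130 × 15% = £469.50. Member pays £1,314.50; OOP now £1,314.50.
#2 (£13,665): deductible met; 15% of £13,665 = £2,049.75. Member pays £2,049.75; OOP now £3,364.25.
#3 (£10,022): 15% coinsurance on £10,022 = £1,503.30. Cost to member: £1,503.30. OOP to date £4,867.55.

£1,503.30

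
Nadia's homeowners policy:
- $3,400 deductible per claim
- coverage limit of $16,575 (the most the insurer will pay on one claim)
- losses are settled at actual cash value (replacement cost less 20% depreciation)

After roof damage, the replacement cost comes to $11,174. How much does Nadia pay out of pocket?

$5,634.80

At 20% depreciation, ACV = $11,174 − $2,234.80 = $8,939.20.
After the deductible, $8,939.20 − $3,400 = $5,539.20 remains.
$5,539.20 is within the $16,575 limit, so the insurer pays $5,539.20.
Homeowner's share is the uncovered remainder: $11,174 − $5,539.20 = $5,634.80.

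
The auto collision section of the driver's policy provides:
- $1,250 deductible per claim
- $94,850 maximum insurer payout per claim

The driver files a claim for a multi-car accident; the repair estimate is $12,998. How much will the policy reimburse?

Subtract the deductible: $12,998 − $1,250 = $11,748.
That's under the $94,850 cap, so the insurer reimburses the full $11,748.

$11,748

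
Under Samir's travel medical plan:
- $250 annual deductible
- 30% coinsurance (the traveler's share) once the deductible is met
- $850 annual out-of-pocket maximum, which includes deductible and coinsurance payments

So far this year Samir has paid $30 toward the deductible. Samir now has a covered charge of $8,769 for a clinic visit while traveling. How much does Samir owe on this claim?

$820

Deductible still to meet: $250 − $30 = $220.
The remaining $8,549 (= $8,769 − $220) moves to coinsurance.
Traveler's 30% share of $8,549 is $2,564.70.
Traveler responsibility before any cap: $220 + $2,564.70 = $2,784.70.
That would bring total out-of-pocket to $2,814.70, past the $850 cap. The traveler is capped at $850 − $30 = $820 on this claim.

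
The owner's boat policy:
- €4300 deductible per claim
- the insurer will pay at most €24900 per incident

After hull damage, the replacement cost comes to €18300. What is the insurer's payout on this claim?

€14000

Subtract the deductible: €18300 − €4300 = €14000.
€14000 is within the €24900 limit, so the insurer pays €14000.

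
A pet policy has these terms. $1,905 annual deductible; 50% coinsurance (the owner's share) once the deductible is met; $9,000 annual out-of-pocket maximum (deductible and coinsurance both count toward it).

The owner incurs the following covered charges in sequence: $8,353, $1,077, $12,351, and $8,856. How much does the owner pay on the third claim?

$3,332.50

Claim 1 ($8,353): $1,905 to deductible, leaving $6,448; owner's 50% is $3,224. Cost to owner: $5,129. OOP to date $5,129.
Claim 2 ($1,077): deductible met; 50% of $1,077 = $538.50. Owner owes $538.50 (running OOP $5,667.50).
Claim 3 ($12,351): deductible met; 50% of $12,351 = $6,175.50. That would push OOP to $11,843, over the $9,000 cap, so owner pays $9,000 − $5,667.50 = $3,332.50.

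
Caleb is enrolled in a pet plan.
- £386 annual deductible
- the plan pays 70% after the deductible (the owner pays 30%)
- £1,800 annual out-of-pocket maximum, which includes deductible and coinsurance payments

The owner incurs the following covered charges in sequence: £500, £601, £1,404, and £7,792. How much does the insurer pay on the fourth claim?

£7,013.70

#1 (£500): £386 to deductible, leaving £114; coinsurance £114 × 30% = £34.20. Owner owes £420.20 (running OOP £420.20). Insurer: £500 − £420.20 = £79.80.
#2 (£601): deductible already satisfied, so owner's share is 30% × £601 = £180.30. Owner owes £180.30 (running OOP £600.50). Insurer: £601 − £180.30 = £420.70.
#3 (£1,404): deductible met; 30% of £1,404 = £421.20. Owner owes £421.20 (running OOP £1,021.70). Plan pays £1,404 − £421.20 = £982.80.
#4 (£7,792): 30% coinsurance on £7,792 = £2,337.60. Adding that to £1,021.70 gives £3,359.30, past the £1,800 cap; owner pays only £1,800 − £1,021.70 = £778.30. Insurer: £7,792 − £778.30 = £7,013.70.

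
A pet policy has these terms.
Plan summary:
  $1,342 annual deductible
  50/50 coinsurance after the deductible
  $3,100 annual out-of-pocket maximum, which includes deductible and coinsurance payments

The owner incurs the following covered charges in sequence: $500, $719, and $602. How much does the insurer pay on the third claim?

Bill 1, $500: entire amount goes to the deductible. Owner owes $500 (running OOP $500). Insurer: $500 − $500 = $0.
Bill 2, $719: fully absorbed by the deductible. Cost to owner: $719. OOP to date $1,219. Plan pays $719 − $719 = $0.
Bill 3, $602: $123 to deductible, leaving $479; coinsurance $479 × 50% = $239.50. Owner pays $362.50; OOP now $1,581.50. Plan pays $602 − $362.50 = $239.50.

$239.50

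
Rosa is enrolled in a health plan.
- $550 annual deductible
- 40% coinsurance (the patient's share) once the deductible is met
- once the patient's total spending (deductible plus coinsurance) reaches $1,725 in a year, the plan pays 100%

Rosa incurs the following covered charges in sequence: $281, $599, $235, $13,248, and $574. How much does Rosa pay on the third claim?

Bill 1, $281: all of it applies to the deductible. Cost to patient: $281. OOP to date $281.
Bill 2, $599: $269 finishes the deductible; $330 goes to coinsurance; coinsurance $330 × 40% = $132. Patient pays $401; OOP now $682.
Bill 3, $235: 40% coinsurance on $235 = $94. Patient owes $94 (running OOP $776).

$94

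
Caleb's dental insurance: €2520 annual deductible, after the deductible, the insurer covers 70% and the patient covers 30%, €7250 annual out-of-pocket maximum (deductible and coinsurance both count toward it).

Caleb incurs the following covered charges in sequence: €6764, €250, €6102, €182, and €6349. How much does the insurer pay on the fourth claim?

€127.40

Claim 1 — €6764: €2520 finishes the deductible; €4244 goes to coinsurance; coinsurance €4244 × 30% = €1273.20. Patient pays €3793.20; OOP now €3793.20. Plan pays €6764 − €3793.20 = €2970.80.
Claim 2 — €250: deductible met; 30% of €250 = €75. Patient pays €75; OOP now €3868.20. Plan pays €250 − €75 = €175.
Claim 3 — €6102: 30% coinsurance on €6102 = €1830.60. Patient pays €1830.60; OOP now €5698.80. Plan pays €6102 − €1830.60 = €4271.40.
Claim 4 — €182: 30% coinsurance on €182 = €54.60. Patient owes €54.60 (running OOP €5753.40). Plan pays €182 − €54.60 = €127.40.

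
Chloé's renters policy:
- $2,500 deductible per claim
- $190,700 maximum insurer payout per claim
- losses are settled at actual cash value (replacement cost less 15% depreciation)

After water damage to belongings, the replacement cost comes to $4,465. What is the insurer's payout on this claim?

Depreciate 15%: the covered value is $4,465 × 0.85 = $3,795.25.
After the deductible, $3,795.25 − $2,500 = $1,295.25 remains.
$1,295.25 ≤ $190,700, so the limit doesn't bind; insurer pays $1,295.25.

$1,295.25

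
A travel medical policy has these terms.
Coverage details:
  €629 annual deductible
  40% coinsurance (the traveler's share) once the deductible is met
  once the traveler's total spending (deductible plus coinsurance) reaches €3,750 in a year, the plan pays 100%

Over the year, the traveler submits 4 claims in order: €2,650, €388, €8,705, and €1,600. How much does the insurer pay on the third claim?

€6,547.60

Claim 1 (€2,650): €629 finishes the deductible; €2,021 goes to coinsurance; traveler's 40% is €808.40. Traveler owes €1,437.40 (running OOP €1,437.40). Insurer: €2,650 − €1,437.40 = €1,212.60.
Claim 2 (€388): deductible met; 40% of €388 = €155.20. Traveler pays €155.20; OOP now €1,592.60. Plan pays €388 − €155.20 = €232.80.
Claim 3 (€8,705): 40% coinsurance on €8,705 = €3,482. Adding that to €1,592.60 gives €5,074.60, past the €3,750 cap; traveler pays only €3,750 − €1,592.60 = €2,157.40. Plan pays €8,705 − €2,157.40 = €6,547.60.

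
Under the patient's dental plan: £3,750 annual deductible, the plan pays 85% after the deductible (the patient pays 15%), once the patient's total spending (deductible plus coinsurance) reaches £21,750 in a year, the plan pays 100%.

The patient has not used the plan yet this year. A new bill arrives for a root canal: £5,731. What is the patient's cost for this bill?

Deductible not yet touched, so the first £3,750 of the bill goes to the deductible.
The remaining £1,981 (= £5,731 − £3,750) moves to coinsurance.
Coinsurance: £1,981 × 15% = £297.15.
So the patient owes £3,750 + £297.15 = £4,047.15 before any cap.
Total out-of-pocket so far would be £0 + £4,047.15 = £4,047.15, below the £21,750 cap — no reduction.

£4,047.15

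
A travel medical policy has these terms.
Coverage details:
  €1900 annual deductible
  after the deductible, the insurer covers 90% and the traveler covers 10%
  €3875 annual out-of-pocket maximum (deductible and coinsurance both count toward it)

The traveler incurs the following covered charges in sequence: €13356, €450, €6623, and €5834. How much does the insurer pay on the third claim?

€5960.70

Bill 1, €13356: €1900 to deductible, leaving €11456; coinsurance €11456 × 10% = €1145.60. Cost to traveler: €3045.60. OOP to date €3045.60. Insurer: €13356 − €3045.60 = €10310.40.
Bill 2, €450: deductible already satisfied, so traveler's share is 10% × €450 = €45. Cost to traveler: €45. OOP to date €3090.60. Plan pays €450 − €45 = €405.
Bill 3, €6623: 10% coinsurance on €6623 = €662.30. Cost to traveler: €662.30. OOP to date €3752.90. Insurer: €6623 − €662.30 = €5960.70.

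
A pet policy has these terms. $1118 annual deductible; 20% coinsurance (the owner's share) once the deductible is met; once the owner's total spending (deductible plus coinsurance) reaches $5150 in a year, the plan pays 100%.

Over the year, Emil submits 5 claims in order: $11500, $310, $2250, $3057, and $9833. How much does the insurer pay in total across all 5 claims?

$21800

Claim 1 ($11500): deductible takes $1118, $10382 remains; 20% of $10382 = $2076.40. Cost to owner: $3194.40. OOP to date $3194.40. Plan pays $11500 − $3194.40 = $8305.60.
Claim 2 ($310): deductible met; 20% of $310 = $62. Owner owes $62 (running OOP $3256.40). Insurer: $310 − $62 = $248.
Claim 3 ($2250): deductible already satisfied, so owner's share is 20% × $2250 = $450. Owner pays $450; OOP now $3706.40. Insurer: $2250 − $450 = $1800.
Claim 4 ($3057): deductible met; 20% of $3057 = $611.40. Cost to owner: $611.40. OOP to date $4317.80. Plan pays $3057 − $611.40 = $2445.60.
Claim 5 ($9833): deductible met; 20% of $9833 = $1966.60. OOP would hit $6284.40 > $5150, so the cap limits the owner to $5150 − $4317.80 = $832.20. Plan pays $9833 − $832.20 = $9000.80.
Insurer total: $8305.60 + $248 + $1800 + $2445.60 + $9000.80 = $21800.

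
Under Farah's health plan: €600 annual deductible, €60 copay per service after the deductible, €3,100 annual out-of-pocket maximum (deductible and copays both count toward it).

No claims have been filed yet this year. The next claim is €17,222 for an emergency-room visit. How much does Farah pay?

€660

Nothing has been paid toward the €600 deductible, so the first €600 of this charge is applied there.
That leaves €17,222 − €600 = €16,622 for the copay.
Copay on this service: €60.
Patient responsibility before any cap: €600 + €60 = €660.
Year-to-date out-of-pocket becomes €0 + €660 = €660, still under the €3,100 maximum, so no cap applies.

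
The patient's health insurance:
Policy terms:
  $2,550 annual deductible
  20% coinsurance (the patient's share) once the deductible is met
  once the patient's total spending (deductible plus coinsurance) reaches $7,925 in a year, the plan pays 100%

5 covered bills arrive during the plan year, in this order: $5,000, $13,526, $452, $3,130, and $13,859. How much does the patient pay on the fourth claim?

Bill 1, $5,000: $2,550 finishes the deductible; $2,450 goes to coinsurance; patient's 20% is $490. Patient pays $3,040; OOP now $3,040.
Bill 2, $13,526: deductible already satisfied, so patient's share is 20% × $13,526 = $2,705.20. Cost to patient: $2,705.20. OOP to date $5,745.20.
Bill 3, $452: deductible met; 20% of $452 = $90.40. Patient owes $90.40 (running OOP $5,835.60).
Bill 4, $3,130: deductible already satisfied, so patient's share is 20% × $3,130 = $626. Patient pays $626; OOP now $6,461.60.

$626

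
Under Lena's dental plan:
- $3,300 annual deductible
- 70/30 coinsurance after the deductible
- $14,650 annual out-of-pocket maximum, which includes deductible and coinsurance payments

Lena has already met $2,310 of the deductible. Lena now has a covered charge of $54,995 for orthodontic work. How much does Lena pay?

$12,340

$2,310 of the $3,300 deductible is already met, leaving $990.
That leaves $54,995 − $990 = $54,005 for coinsurance.
Patient's 30% share of $54,005 is $16,201.50.
So the patient owes $990 + $16,201.50 = $17,191.50 before any cap.
Year-to-date out-of-pocket would reach $2,310 + $17,191.50 = $19,501.50, above the $14,650 maximum, so the patient pays only $14,650 − $2,310 = $12,340.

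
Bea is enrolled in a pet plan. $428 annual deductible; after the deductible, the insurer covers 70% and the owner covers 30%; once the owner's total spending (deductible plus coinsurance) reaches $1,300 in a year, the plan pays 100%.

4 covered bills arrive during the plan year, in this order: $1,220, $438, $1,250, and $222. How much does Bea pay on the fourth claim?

$66.60

#1 ($1,220): $428 finishes the deductible; $792 goes to coinsurance; owner's 30% is $237.60. Owner owes $665.60 (running OOP $665.60).
#2 ($438): deductible met; 30% of $438 = $131.40. Cost to owner: $131.40. OOP to date $797.
#3 ($1,250): deductible met; 30% of $1,250 = $375. Owner pays $375; OOP now $1,172.
#4 ($222): 30% coinsurance on $222 = $66.60. Owner pays $66.60; OOP now $1,238.60.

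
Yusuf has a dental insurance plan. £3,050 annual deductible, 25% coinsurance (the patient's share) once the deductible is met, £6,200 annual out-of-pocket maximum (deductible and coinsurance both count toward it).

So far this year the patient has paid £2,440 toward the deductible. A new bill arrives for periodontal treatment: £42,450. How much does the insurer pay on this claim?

£2,440 of the £3,050 deductible is already met, leaving £610.
After the £610 deductible portion, £42,450 − £610 = £41,840 is subject to coinsurance.
Coinsurance: £41,840 × 25% = £10,460.
Patient responsibility before any cap: £610 + £10,460 = £11,070.
That would bring total out-of-pocket to £13,510, past the £6,200 cap. The patient is capped at £6,200 − £2,440 = £3,760 on this claim.
The insurer covers the remainder: £42,450 − £3,760 = £38,690.

£38,690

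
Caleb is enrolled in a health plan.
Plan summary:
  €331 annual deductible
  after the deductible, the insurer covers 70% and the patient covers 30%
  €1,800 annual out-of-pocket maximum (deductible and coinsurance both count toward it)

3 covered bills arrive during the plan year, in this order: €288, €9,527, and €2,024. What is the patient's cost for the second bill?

Claim 1 (€288): entire amount goes to the deductible. Patient pays €288; OOP now €288.
Claim 2 (€9,527): €43 to deductible, leaving €9,484; patient's 30% is €2,845.20. Deductible plus coinsurance: €43 + €2,845.20 = €2,888.20. Adding that to €288 gives €3,176.20, past the €1,800 cap; patient pays only €1,800 − €288 = €1,512.

€1,512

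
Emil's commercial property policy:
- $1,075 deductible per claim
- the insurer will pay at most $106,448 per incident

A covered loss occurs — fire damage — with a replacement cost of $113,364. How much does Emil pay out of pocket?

$6,916

After the deductible, $113,364 − $1,075 = $112,289 remains.
The $106,448 per-incident cap binds; insurer pays $106,448.
Out of pocket: $113,364 − $106,448 = $6,916.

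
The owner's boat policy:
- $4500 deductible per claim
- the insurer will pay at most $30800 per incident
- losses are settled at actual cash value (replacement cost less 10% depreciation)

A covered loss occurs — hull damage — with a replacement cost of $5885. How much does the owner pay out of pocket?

At 10% depreciation, ACV = $5885 − $588.50 = $5296.50.
After the deductible, $5296.50 − $4500 = $796.50 remains.
$796.50 ≤ $30800, so the limit doesn't bind; insurer pays $796.50.
The owner bears the rest of the original loss: $5885 − $796.50 = $5088.50.

$5088.50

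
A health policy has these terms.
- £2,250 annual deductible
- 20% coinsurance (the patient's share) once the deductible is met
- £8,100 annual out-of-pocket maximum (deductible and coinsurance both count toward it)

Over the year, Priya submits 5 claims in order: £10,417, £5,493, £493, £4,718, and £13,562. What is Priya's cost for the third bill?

Claim 1 — £10,417: deductible takes £2,250, £8,167 remains; 20% of £8,167 = £1,633.40. Patient pays £3,883.40; OOP now £3,883.40.
Claim 2 — £5,493: deductible already satisfied, so patient's share is 20% × £5,493 = £1,098.60. Patient owes £1,098.60 (running OOP £4,982).
Claim 3 — £493: deductible met; 20% of £493 = £98.60. Patient pays £98.60; OOP now £5,080.60.

£98.60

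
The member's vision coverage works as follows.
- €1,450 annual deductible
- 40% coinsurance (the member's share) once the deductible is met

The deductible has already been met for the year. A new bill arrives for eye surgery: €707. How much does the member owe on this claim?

€282.80

The deductible is already satisfied, so the full bill goes to coinsurance.
Member's 40% share of €707 is €282.80.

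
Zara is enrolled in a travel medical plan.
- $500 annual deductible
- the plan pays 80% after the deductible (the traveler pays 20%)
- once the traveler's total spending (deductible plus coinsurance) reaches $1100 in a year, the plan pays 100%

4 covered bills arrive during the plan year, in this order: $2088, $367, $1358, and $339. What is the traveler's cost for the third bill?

#1 ($2088): $500 finishes the deductible; $1588 goes to coinsurance; traveler's 20% is $317.60. Traveler owes $817.60 (running OOP $817.60).
#2 ($367): deductible already satisfied, so traveler's share is 20% × $367 = $73.40. Cost to traveler: $73.40. OOP to date $891.
#3 ($1358): 20% coinsurance on $1358 = $271.60. That would push OOP to $1162.60, over the $1100 cap, so traveler pays $1100 − $891 = $209.

$209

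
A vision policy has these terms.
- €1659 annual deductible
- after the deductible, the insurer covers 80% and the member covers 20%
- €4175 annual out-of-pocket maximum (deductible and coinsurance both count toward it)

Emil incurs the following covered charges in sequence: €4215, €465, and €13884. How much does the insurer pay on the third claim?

Claim 1 (€4215): €1659 to deductible, leaving €2556; coinsurance €2556 × 20% = €511.20. Cost to member: €2170.20. OOP to date €2170.20. Plan pays €4215 − €2170.20 = €2044.80.
Claim 2 (€465): deductible met; 20% of €465 = €93. Member pays €93; OOP now €2263.20. Plan pays €465 − €93 = €372.
Claim 3 (€13884): 20% coinsurance on €13884 = €2776.80. That would push OOP to €5040, over the €4175 cap, so member pays €4175 − €2263.20 = €1911.80. Insurer: €13884 − €1911.80 = €11972.20.

€11972.20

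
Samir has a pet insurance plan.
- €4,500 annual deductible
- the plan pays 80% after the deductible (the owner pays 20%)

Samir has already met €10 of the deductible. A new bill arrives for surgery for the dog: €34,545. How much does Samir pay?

€10,501

Remaining deductible: €4,500 − €10 = €4,490.
After the €4,490 deductible portion, €34,545 − €4,490 = €30,055 is subject to coinsurance.
Owner's 20% share of €30,055 is €6,011.
Owner responsibility: €4,490 + €6,011 = €10,501.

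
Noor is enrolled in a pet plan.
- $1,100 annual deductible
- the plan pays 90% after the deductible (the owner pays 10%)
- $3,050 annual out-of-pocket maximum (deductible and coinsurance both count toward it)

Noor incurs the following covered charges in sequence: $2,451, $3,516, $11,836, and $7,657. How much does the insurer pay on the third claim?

Claim 1 — $2,451: $1,100 to deductible, leaving $1,351; coinsurance $1,351 × 10% = $135.10. Owner pays $1,235.10; OOP now $1,235.10. Insurer: $2,451 − $1,235.10 = $1,215.90.
Claim 2 — $3,516: deductible already satisfied, so owner's share is 10% × $3,516 = $351.60. Cost to owner: $351.60. OOP to date $1,586.70. Insurer: $3,516 − $351.60 = $3,164.40.
Claim 3 — $11,836: deductible met; 10% of $11,836 = $1,183.60. Cost to owner: $1,183.60. OOP to date $2,770.30. Plan pays $11,836 − $1,183.60 = $10,652.40.

$10,652.40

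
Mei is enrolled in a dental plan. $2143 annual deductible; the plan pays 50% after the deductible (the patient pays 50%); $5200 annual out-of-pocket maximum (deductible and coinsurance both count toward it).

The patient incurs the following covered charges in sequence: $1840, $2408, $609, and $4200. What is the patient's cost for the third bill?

Bill 1, $1840: fully absorbed by the deductible. Cost to patient: $1840. OOP to date $1840.
Bill 2, $2408: $303 to deductible, leaving $2105; 50% of $2105 = $1052.50. Cost to patient: $1355.50. OOP to date $3195.50.
Bill 3, $609: deductible met; 50% of $609 = $304.50. Patient owes $304.50 (running OOP $3500).

$304.50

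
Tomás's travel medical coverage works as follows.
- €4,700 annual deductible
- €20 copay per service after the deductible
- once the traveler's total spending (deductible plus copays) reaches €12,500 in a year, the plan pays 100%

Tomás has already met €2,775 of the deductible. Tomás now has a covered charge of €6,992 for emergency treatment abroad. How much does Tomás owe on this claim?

€1,945

Deductible still to meet: €4,700 − €2,775 = €1,925.
The remaining €5,067 (= €6,992 − €1,925) moves to the copay.
Copay on this service: €20.
So the traveler owes €1,925 + €20 = €1,945 before any cap.
Year-to-date out-of-pocket becomes €2,775 + €1,945 = €4,720, still under the €12,500 maximum, so no cap applies.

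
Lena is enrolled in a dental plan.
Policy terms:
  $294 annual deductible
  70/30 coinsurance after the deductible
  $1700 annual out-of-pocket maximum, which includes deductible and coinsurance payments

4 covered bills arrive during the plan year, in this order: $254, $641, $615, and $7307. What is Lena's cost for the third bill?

Bill 1, $254: all of it applies to the deductible. Cost to patient: $254. OOP to date $254.
Bill 2, $641: deductible takes $40, $601 remains; 30% of $601 = $180.30. Patient pays $220.30; OOP now $474.30.
Bill 3, $615: deductible met; 30% of $615 = $184.50. Cost to patient: $184.50. OOP to date $658.80.

$184.50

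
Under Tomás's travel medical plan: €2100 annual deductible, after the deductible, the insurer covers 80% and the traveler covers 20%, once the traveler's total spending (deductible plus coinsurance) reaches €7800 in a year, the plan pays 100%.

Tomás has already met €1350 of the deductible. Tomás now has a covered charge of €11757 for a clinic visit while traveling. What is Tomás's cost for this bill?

€2951.40

Remaining deductible: €2100 − €1350 = €750.
After the €750 deductible portion, €11757 − €750 = €11007 is subject to coinsurance.
Traveler's 20% share of €11007 is €2201.40.
That puts the traveler's cost at €750 + €2201.40 = €2951.40 before any cap.
Total out-of-pocket so far would be €1350 + €2951.40 = €4301.40, below the €7800 cap — no reduction.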